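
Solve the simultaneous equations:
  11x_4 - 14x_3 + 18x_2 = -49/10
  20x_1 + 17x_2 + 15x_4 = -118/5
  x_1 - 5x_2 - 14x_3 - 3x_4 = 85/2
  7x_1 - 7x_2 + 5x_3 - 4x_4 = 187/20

Row-reduce the augmented matrix:
Swap R1 and R2.
R1 ← R1 / (20).
R3 ← R3 − 1·R1.
R4 ← R4 − 7·R1.
R2 ← R2 / (18).
R1 ← R1 − 17/20·R2.
R3 ← R3 + 117/20·R2.
R4 ← R4 + 259/20·R2.
R3 ← R3 / (-371/20).
R1 ← R1 − 119/180·R3.
R2 ← R2 + 7/9·R3.
R4 ← R4 + 913/180·R3.
R4 ← R4 / (-1229/954).
R1 ← R1 − 107/477·R4.
R2 ← R2 − 295/477·R4.
R3 ← R3 − 1/106·R4.
Reading off the reduced rows gives x_1 = 1, x_2 = -4/5, x_3 = -9/4, x_4 = -2.

x_1 = 1, x_2 = -4/5, x_3 = -9/4, x_4 = -2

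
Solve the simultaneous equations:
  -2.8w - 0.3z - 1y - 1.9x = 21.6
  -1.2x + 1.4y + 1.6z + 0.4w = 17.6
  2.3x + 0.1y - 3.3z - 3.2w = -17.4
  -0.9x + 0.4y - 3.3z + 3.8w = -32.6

x = -6, y = 2, z = 6, w = -5

Row-reduce the augmented matrix:
R1 ← R1 / (-19/10).
R2 ← R2 + 6/5·R1.
R3 ← R3 − 23/10·R1.
R4 ← R4 + 9/10·R1.
R2 ← R2 / (193/95).
R1 ← R1 − 10/19·R2.
R3 ← R3 + 211/190·R2.
R4 ← R4 − 83/95·R2.
R3 ← R3 / (-2591/965).
R1 ← R1 + 59/193·R3.
R2 ← R2 − 170/193·R3.
R4 ← R4 + 758/193·R3.
R4 ← R4 / (156739/12955).
R1 ← R1 − 3957/2591·R4.
R2 ← R2 + 1828/2591·R4.
R3 ← R3 − 5215/2591·R4.
Reading off the reduced rows gives x = -6, y = 2, z = 6, w = -5.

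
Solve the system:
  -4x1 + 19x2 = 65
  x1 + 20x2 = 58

x1 = -2, x2 = 3

Row-reduce the augmented matrix:
R1 ← R1 / (-4).
R2 ← R2 − 1·R1.
R2 ← R2 / (99/4).
R1 ← R1 + 19/4·R2.
Reading off the reduced rows gives x1 = -2, x2 = 3.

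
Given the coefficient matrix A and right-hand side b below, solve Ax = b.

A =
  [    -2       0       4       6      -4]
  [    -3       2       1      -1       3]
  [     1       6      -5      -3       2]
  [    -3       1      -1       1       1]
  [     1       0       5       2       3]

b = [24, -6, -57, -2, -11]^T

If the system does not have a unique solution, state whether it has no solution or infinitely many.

Row-reduce the augmented matrix:
R1 ← R1 / (-2).
R2 ← R2 + 3·R1.
R3 ← R3 − 1·R1.
R4 ← R4 + 3·R1.
R5 ← R5 − 1·R1.
R2 ← R2 / (2).
R3 ← R3 − 6·R2.
R4 ← R4 − 1·R2.
R3 ← R3 / (12).
R1 ← R1 + 2·R3.
R2 ← R2 + 5/2·R3.
R4 ← R4 + 9/2·R3.
R5 ← R5 − 7·R3.
R4 ← R4 / (33/4).
R1 ← R1 − 2·R4.
R2 ← R2 − 5/4·R4.
R3 ← R3 − 5/2·R4.
R5 ← R5 + 25/2·R4.
R5 ← R5 / (343/66).
R1 ← R1 + 43/66·R5.
R2 ← R2 − 1/33·R5.
R3 ← R3 − 2/33·R5.
R4 ← R4 + 61/66·R5.
Reading off the reduced rows gives x_1 = -5, x_2 = -6, x_3 = 3, x_4 = -3, x_5 = -5.

x_1 = -5, x_2 = -6, x_3 = 3, x_4 = -3, x_5 = -5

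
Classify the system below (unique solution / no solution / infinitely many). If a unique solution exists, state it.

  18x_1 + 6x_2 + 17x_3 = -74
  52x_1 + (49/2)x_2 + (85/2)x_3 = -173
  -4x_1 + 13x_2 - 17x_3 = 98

Row-reduce:
R1 ← R1 / (18).
R2 ← R2 − 52·R1.
R3 ← R3 + 4·R1.
R2 ← R2 / (43/6).
R1 ← R1 − 1/3·R2.
R3 ← R3 − 43/3·R2.
Rank is 2 with 3 unknowns, leaving x_3 free.

infinitely many solutions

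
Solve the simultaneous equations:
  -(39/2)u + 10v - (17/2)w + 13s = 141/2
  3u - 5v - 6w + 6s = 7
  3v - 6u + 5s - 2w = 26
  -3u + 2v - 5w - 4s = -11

Row-reduce:
R1 ← R1 / (-39/2).
R2 ← R2 − 3·R1.
R3 ← R3 + 6·R1.
R4 ← R4 + 3·R1.
R2 ← R2 / (-45/13).
R1 ← R1 + 20/39·R2.
R3 ← R3 + 1/13·R2.
R4 ← R4 − 6/13·R2.
R3 ← R3 / (7/9).
R1 ← R1 − 41/27·R3.
R2 ← R2 − 19/9·R3.
R4 ← R4 + 14/3·R3.
Row 4 reduces to 0 = 4, a contradiction. The system is inconsistent.

no solution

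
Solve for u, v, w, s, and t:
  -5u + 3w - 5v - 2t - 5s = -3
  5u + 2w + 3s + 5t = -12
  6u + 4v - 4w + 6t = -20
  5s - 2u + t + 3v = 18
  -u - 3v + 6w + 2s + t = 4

Row-reduce the augmented matrix:
R1 ← R1 / (-5).
R2 ← R2 − 5·R1.
R3 ← R3 − 6·R1.
R4 ← R4 + 2·R1.
R5 ← R5 + 1·R1.
R2 ← R2 / (-5).
R1 ← R1 − 1·R2.
R3 ← R3 + 2·R2.
R4 ← R4 − 5·R2.
R5 ← R5 + 2·R2.
R3 ← R3 / (-12/5).
R1 ← R1 − 2/5·R3.
R2 ← R2 + 1·R3.
R4 ← R4 − 19/5·R3.
R5 ← R5 − 17/5·R3.
R4 ← R4 / (-97/30).
R1 ← R1 + 4/15·R4.
R2 ← R2 − 77/30·R4.
R3 ← R3 − 13/6·R4.
R5 ← R5 + 107/30·R4.
R5 ← R5 / (-571/97).
R1 ← R1 − 67/97·R5.
R2 ← R2 − 507/97·R5.
R3 ← R3 − 462/97·R5.
R4 ← R4 + 258/97·R5.
Reading off the reduced rows gives u = -2, v = 2, w = 1, s = 2, t = -2.

u = -2, v = 2, w = 1, s = 2, t = -2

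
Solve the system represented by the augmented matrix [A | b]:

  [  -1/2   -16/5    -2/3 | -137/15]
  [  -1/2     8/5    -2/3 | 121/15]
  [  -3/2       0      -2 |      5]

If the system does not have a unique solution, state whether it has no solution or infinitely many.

Row-reduce:
R1 ← R1 / (-1/2).
R2 ← R2 + 1/2·R1.
R3 ← R3 + 3/2·R1.
R2 ← R2 / (24/5).
R1 ← R1 − 32/5·R2.
R3 ← R3 − 48/5·R2.
Row 3 reduces to 0 = -2, a contradiction. The system is inconsistent.

no solution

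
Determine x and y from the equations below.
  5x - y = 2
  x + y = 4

x = 1, y = 3

From equation 1: y = -2 + 5·x.
Substitute into equation 2 and solve: x = 1.
Then y = 3.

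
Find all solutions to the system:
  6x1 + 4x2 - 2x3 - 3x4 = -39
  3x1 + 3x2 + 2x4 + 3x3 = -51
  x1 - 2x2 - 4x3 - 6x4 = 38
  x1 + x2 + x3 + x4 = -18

x1 = -6, x2 = -5, x3 = -4, x4 = -3

Row-reduce the augmented matrix:
R1 ← R1 / (6).
R2 ← R2 − 3·R1.
R3 ← R3 − 1·R1.
R4 ← R4 − 1·R1.
R1 ← R1 − 2/3·R2.
R3 ← R3 + 8/3·R2.
R4 ← R4 − 1/3·R2.
R3 ← R3 / (7).
R1 ← R1 + 3·R3.
R2 ← R2 − 4·R3.
R4 ← R4 / (1/3).
R1 ← R1 + 25/21·R4.
R2 ← R2 − 55/42·R4.
R3 ← R3 − 23/42·R4.
Reading off the reduced rows gives x1 = -6, x2 = -5, x3 = -4, x4 = -3.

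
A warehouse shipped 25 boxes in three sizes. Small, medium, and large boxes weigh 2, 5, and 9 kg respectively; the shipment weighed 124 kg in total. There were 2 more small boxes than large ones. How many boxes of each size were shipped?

Let s = small boxes, m = medium boxes, l = large boxes.
  s + m + l = 25
  2s + 5m + 9l = 124
  s - l = 2
Row-reduce the augmented matrix:
R2 ← R2 − 2·R1.
R3 ← R3 − 1·R1.
R2 ← R2 / (3).
R1 ← R1 − 1·R2.
R3 ← R3 + 1·R2.
R3 ← R3 / (1/3).
R1 ← R1 + 4/3·R3.
R2 ← R2 − 7/3·R3.
Reading off the reduced rows gives s = 7, m = 13, l = 5.

small boxes: 7, medium boxes: 13, large boxes: 5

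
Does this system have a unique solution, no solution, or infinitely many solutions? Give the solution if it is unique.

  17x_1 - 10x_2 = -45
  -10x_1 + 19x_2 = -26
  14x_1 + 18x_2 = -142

Row-reduce the augmented matrix:
R1 ← R1 / (17).
R2 ← R2 + 10·R1.
R3 ← R3 − 14·R1.
R2 ← R2 / (223/17).
R1 ← R1 + 10/17·R2.
R3 ← R3 − 446/17·R2.
R3 reduces to 0 = 0, so the extra equation is consistent.
Reading off the reduced rows gives x_1 = -5, x_2 = -4.

x_1 = -5, x_2 = -4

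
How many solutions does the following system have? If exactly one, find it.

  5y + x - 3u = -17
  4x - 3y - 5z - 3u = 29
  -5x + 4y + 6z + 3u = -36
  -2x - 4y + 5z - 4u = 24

Row-reduce the augmented matrix:
R2 ← R2 − 4·R1.
R3 ← R3 + 5·R1.
R4 ← R4 + 2·R1.
R2 ← R2 / (-23).
R1 ← R1 − 5·R2.
R3 ← R3 − 29·R2.
R4 ← R4 − 6·R2.
R3 ← R3 / (-7/23).
R1 ← R1 + 25/23·R3.
R2 ← R2 − 5/23·R3.
R4 ← R4 − 85/23·R3.
R4 ← R4 / (-109/7).
R1 ← R1 − 9/7·R4.
R2 ← R2 + 6/7·R4.
R3 ← R3 − 15/7·R4.
Reading off the reduced rows gives x = 2, y = -5, z = 0, u = -2.

x = 2, y = -5, z = 0, u = -2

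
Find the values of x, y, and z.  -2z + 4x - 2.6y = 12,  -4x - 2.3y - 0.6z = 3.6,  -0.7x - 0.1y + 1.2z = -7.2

x = 0, y = 0, z = -6

Row-reduce the augmented matrix:
R1 ← R1 / (4).
R2 ← R2 + 4·R1.
R3 ← R3 + 7/10·R1.
R2 ← R2 / (-49/10).
R1 ← R1 + 13/20·R2.
R3 ← R3 + 111/200·R2.
R3 ← R3 / (1402/1225).
R1 ← R1 + 38/245·R3.
R2 ← R2 − 26/49·R3.
Reading off the reduced rows gives x = 0, y = 0, z = -6.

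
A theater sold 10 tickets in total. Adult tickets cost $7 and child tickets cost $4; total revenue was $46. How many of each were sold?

Let a = adult tickets, c = child tickets.
  a + c = 10
  7a + 4c = 46
From equation 1: a = 10 − c.
Substitute into equation 2 and solve: c = 8.
Then a = 2.

adult tickets: 2, child tickets: 8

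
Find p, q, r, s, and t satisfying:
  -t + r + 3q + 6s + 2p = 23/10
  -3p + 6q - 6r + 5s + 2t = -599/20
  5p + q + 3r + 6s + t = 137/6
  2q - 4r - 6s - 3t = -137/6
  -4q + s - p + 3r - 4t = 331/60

Row-reduce the augmented matrix:
R1 ← R1 / (2).
R2 ← R2 + 3·R1.
R3 ← R3 − 5·R1.
R5 ← R5 + 1·R1.
R2 ← R2 / (21/2).
R1 ← R1 − 3/2·R2.
R3 ← R3 + 13/2·R2.
R4 ← R4 − 2·R2.
R5 ← R5 + 5/2·R2.
R3 ← R3 / (-16/7).
R1 ← R1 − 8/7·R3.
R2 ← R2 + 3/7·R3.
R4 ← R4 + 22/7·R3.
R5 ← R5 − 17/7·R3.
R4 ← R4 / (-197/24).
R1 ← R1 − 5/6·R4.
R2 ← R2 − 67/48·R4.
R3 ← R3 − 7/48·R4.
R5 ← R5 − 335/48·R4.
R5 ← R5 / (-2923/394).
R1 ← R1 − 96/197·R5.
R2 ← R2 + 821/394·R5.
R3 ← R3 + 715/394·R5.
R4 ← R4 − 200/197·R5.
Reading off the reduced rows gives p = 12/5, q = -5/3, r = 3, s = 1/4, t = 2.

p = 12/5, q = -5/3, r = 3, s = 1/4, t = 2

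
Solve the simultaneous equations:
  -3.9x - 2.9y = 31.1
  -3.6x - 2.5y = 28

x = -5, y = -4

Row-reduce the augmented matrix:
R1 ← R1 / (-39/10).
R2 ← R2 + 18/5·R1.
R2 ← R2 / (23/130).
R1 ← R1 − 29/39·R2.
Reading off the reduced rows gives x = -5, y = -4.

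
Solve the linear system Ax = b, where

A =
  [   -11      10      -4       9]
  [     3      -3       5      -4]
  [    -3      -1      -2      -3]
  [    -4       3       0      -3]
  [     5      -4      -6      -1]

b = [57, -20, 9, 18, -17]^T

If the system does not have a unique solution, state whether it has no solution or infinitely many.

Row-reduce the augmented matrix:
R1 ← R1 / (-11).
R2 ← R2 − 3·R1.
R3 ← R3 + 3·R1.
R4 ← R4 + 4·R1.
R5 ← R5 − 5·R1.
R2 ← R2 / (-3/11).
R1 ← R1 + 10/11·R2.
R3 ← R3 + 41/11·R2.
R4 ← R4 + 7/11·R2.
R5 ← R5 − 6/11·R2.
R3 ← R3 / (-163/3).
R1 ← R1 + 38/3·R3.
R2 ← R2 + 43/3·R3.
R4 ← R4 + 23/3·R3.
R4 ← R4 / (-795/163).
R1 ← R1 − 111/163·R4.
R2 ← R2 − 250/163·R4.
R3 ← R3 + 47/163·R4.
R5 reduces to 0 = 0, so the extra equation is consistent.
Reading off the reduced rows gives x_1 = -3, x_2 = 2, x_3 = -1, x_4 = 0.

x_1 = -3, x_2 = 2, x_3 = -1, x_4 = 0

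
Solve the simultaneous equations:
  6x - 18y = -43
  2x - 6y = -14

Row-reduce:
R1 ← R1 / (6).
R2 ← R2 − 2·R1.
Row 2 reduces to 0 = 1/3, a contradiction. The system is inconsistent.

no solution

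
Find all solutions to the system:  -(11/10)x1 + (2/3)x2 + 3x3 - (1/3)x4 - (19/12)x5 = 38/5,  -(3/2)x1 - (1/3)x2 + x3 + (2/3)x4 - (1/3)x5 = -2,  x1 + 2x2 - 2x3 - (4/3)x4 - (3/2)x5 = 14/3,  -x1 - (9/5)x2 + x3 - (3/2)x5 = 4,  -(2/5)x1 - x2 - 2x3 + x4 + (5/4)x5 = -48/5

Row-reduce:
R1 ← R1 / (-11/10).
R2 ← R2 + 3/2·R1.
R3 ← R3 − 1·R1.
R4 ← R4 + 1·R1.
R5 ← R5 + 2/5·R1.
R2 ← R2 / (-41/33).
R1 ← R1 + 20/33·R2.
R3 ← R3 − 86/33·R2.
R4 ← R4 + 397/165·R2.
R5 ← R5 + 41/33·R2.
R3 ← R3 / (-236/41).
R1 ← R1 + 50/41·R3.
R2 ← R2 − 102/41·R3.
R4 ← R4 − 873/205·R3.
R4 ← R4 / (-79/59).
R1 ← R1 + 70/177·R4.
R2 ← R2 + 35/59·R4.
R3 ← R3 + 22/177·R4.
Rank is 4 with 5 unknowns, leaving x5 free.

infinitely many solutions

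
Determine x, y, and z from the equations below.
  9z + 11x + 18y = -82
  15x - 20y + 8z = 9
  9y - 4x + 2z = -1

x = -5, y = -3, z = 3

Row-reduce the augmented matrix:
R1 ← R1 / (11).
R2 ← R2 − 15·R1.
R3 ← R3 + 4·R1.
R2 ← R2 / (-490/11).
R1 ← R1 − 18/11·R2.
R3 ← R3 − 171/11·R2.
R3 ← R3 / (1853/490).
R1 ← R1 − 162/245·R3.
R2 ← R2 − 47/490·R3.
Reading off the reduced rows gives x = -5, y = -3, z = 3.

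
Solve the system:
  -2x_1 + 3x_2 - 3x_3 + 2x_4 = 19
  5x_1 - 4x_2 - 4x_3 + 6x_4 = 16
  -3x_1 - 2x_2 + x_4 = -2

infinitely many solutions

Row-reduce:
R1 ← R1 / (-2).
R2 ← R2 − 5·R1.
R3 ← R3 + 3·R1.
R2 ← R2 / (7/2).
R1 ← R1 + 3/2·R2.
R3 ← R3 + 13/2·R2.
R3 ← R3 / (-118/7).
R1 ← R1 + 24/7·R3.
R2 ← R2 + 23/7·R3.
Rank is 3 with 4 unknowns, leaving x_4 free.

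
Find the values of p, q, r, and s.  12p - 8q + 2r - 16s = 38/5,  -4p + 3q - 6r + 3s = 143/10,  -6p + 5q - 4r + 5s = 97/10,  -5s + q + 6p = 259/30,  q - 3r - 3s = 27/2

Row-reduce the augmented matrix:
R1 ← R1 / (12).
R2 ← R2 + 4·R1.
R3 ← R3 + 6·R1.
R4 ← R4 − 6·R1.
R2 ← R2 / (1/3).
R1 ← R1 + 2/3·R2.
R3 ← R3 − 1·R2.
R4 ← R4 − 5·R2.
R5 ← R5 − 1·R2.
R3 ← R3 / (13).
R1 ← R1 + 21/2·R3.
R2 ← R2 + 16·R3.
R4 ← R4 − 79·R3.
R5 ← R5 − 13·R3.
R4 ← R4 / (178/13).
R1 ← R1 + 36/13·R4.
R2 ← R2 + 27/13·R4.
R3 ← R3 − 4/13·R4.
R5 reduces to 0 = 0, so the extra equation is consistent.
Reading off the reduced rows gives p = -1/5, q = 3/2, r = -7/3, s = -5/3.

p = -1/5, q = 3/2, r = -7/3, s = -5/3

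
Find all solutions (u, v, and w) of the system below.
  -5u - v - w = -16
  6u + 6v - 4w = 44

Row-reduce:
R1 ← R1 / (-5).
R2 ← R2 − 6·R1.
R2 ← R2 / (24/5).
R1 ← R1 − 1/5·R2.
Rank is 2 with 3 unknowns, leaving w free.

infinitely many solutions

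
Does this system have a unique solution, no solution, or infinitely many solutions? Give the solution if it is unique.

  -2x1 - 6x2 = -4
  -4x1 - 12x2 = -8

infinitely many solutions

Row-reduce:
R1 ← R1 / (-2).
R2 ← R2 + 4·R1.
Rank is 1 with 2 unknowns, leaving x2 free.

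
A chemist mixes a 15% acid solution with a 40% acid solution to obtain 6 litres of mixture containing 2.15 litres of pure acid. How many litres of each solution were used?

Let a = litres of solution A, b = litres of solution B.
  a + b = 6
  (2/5)b + (3/20)a = 43/20
From equation 1: a = 6 − b.
Substitute into equation 2 and solve: b = 5.
Then a = 1.

litres of solution A: 1, litres of solution B: 5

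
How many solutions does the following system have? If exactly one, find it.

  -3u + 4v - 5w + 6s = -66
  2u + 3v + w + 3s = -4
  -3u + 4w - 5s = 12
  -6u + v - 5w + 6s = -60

u = 4, v = -6, w = 6, s = 0

Row-reduce the augmented matrix:
R1 ← R1 / (-3).
R2 ← R2 − 2·R1.
R3 ← R3 + 3·R1.
R4 ← R4 + 6·R1.
R2 ← R2 / (17/3).
R1 ← R1 + 4/3·R2.
R3 ← R3 + 4·R2.
R4 ← R4 + 7·R2.
R3 ← R3 / (125/17).
R1 ← R1 − 19/17·R3.
R2 ← R2 + 7/17·R3.
R4 ← R4 − 36/17·R3.
R4 ← R4 / (549/125).
R1 ← R1 − 71/125·R4.
R2 ← R2 − 112/125·R4.
R3 ← R3 + 103/125·R4.
Reading off the reduced rows gives u = 4, v = -6, w = 6, s = 0.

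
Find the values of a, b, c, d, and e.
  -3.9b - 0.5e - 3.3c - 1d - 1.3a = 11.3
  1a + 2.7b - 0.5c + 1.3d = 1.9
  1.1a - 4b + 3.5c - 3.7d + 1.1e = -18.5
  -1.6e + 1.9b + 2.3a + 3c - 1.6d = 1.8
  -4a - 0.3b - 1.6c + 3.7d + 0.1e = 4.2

a = -1, b = 1, c = -3, d = -1, e = -6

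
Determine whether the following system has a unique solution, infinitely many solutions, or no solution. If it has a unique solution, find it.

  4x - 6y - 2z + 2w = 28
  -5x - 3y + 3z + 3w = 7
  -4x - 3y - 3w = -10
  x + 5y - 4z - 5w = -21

x = 1, y = -2, z = -2, w = 4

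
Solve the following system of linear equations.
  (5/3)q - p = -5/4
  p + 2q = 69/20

p = 9/4, q = 3/5

Row-reduce the augmented matrix:
R1 ← R1 / (-1).
R2 ← R2 − 1·R1.
R2 ← R2 / (11/3).
R1 ← R1 + 5/3·R2.
Reading off the reduced rows gives p = 9/4, q = 3/5.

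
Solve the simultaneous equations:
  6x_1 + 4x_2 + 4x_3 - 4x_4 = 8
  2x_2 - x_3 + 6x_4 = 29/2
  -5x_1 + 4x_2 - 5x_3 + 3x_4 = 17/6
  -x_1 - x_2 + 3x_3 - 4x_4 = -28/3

x_1 = 4/3, x_2 = 3/2, x_3 = 1/2, x_4 = 2

Row-reduce the augmented matrix:
R1 ← R1 / (6).
R3 ← R3 + 5·R1.
R4 ← R4 + 1·R1.
R2 ← R2 / (2).
R1 ← R1 − 2/3·R2.
R3 ← R3 − 22/3·R2.
R4 ← R4 + 1/3·R2.
R3 ← R3 / (2).
R1 ← R1 − 1·R3.
R2 ← R2 + 1/2·R3.
R4 ← R4 − 7/2·R3.
R4 ← R4 / (425/12).
R1 ← R1 − 17/2·R4.
R2 ← R2 + 31/12·R4.
R3 ← R3 + 67/6·R4.
Reading off the reduced rows gives x_1 = 4/3, x_2 = 3/2, x_3 = 1/2, x_4 = 2.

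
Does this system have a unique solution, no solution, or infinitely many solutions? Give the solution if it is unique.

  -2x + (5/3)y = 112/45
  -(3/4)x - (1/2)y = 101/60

Row-reduce the augmented matrix:
R1 ← R1 / (-2).
R2 ← R2 + 3/4·R1.
R2 ← R2 / (-9/8).
R1 ← R1 + 5/6·R2.
Reading off the reduced rows gives x = -9/5, y = -2/3.

x = -9/5, y = -2/3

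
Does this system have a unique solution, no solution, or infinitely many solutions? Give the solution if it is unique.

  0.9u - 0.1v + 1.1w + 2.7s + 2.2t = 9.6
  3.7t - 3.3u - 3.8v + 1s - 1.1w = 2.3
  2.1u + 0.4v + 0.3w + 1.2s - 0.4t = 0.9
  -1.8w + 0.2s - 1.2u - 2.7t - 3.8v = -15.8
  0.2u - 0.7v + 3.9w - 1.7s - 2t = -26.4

u = -2, v = 5, w = -3, s = 4, t = 2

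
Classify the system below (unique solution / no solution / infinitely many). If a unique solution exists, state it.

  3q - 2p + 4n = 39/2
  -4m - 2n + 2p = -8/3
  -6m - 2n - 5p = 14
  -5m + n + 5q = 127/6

m = -4/3, n = 2, p = -2, q = 5/2

Row-reduce the augmented matrix:
Swap R1 and R2.
R1 ← R1 / (-4).
R3 ← R3 + 6·R1.
R4 ← R4 + 5·R1.
R2 ← R2 / (4).
R1 ← R1 − 1/2·R2.
R3 ← R3 − 1·R2.
R4 ← R4 − 7/2·R2.
R3 ← R3 / (-15/2).
R1 ← R1 + 1/4·R3.
R2 ← R2 + 1/2·R3.
R4 ← R4 + 3/4·R3.
R4 ← R4 / (49/20).
R1 ← R1 + 7/20·R4.
R2 ← R2 − 4/5·R4.
R3 ← R3 − 1/10·R4.
Reading off the reduced rows gives m = -4/3, n = 2, p = -2, q = 5/2.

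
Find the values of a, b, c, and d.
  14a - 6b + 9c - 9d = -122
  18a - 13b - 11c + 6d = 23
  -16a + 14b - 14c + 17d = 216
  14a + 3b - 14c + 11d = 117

Row-reduce the augmented matrix:
R1 ← R1 / (14).
R2 ← R2 − 18·R1.
R3 ← R3 + 16·R1.
R4 ← R4 − 14·R1.
R2 ← R2 / (-37/7).
R1 ← R1 + 3/7·R2.
R3 ← R3 − 50/7·R2.
R4 ← R4 − 9·R2.
R3 ← R3 / (-1266/37).
R1 ← R1 − 183/74·R3.
R2 ← R2 − 158/37·R3.
R4 ← R4 + 2273/37·R3.
R4 ← R4 / (-6037/1266).
R1 ← R1 − 113/844·R4.
R2 ← R2 − 302/633·R4.
R3 ← R3 + 1127/1266·R4.
Reading off the reduced rows gives a = -1, b = 3, c = -4, d = 6.

a = -1, b = 3, c = -4, d = 6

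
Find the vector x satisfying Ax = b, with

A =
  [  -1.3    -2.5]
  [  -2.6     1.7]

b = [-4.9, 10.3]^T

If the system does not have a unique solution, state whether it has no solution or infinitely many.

x_1 = -2, x_2 = 3

Row-reduce the augmented matrix:
R1 ← R1 / (-13/10).
R2 ← R2 + 13/5·R1.
R2 ← R2 / (67/10).
R1 ← R1 − 25/13·R2.
Reading off the reduced rows gives x_1 = -2, x_2 = 3.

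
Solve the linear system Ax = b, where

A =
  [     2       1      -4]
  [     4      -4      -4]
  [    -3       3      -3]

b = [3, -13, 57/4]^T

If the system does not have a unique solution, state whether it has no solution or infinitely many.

Row-reduce the augmented matrix:
R1 ← R1 / (2).
R2 ← R2 − 4·R1.
R3 ← R3 + 3·R1.
R2 ← R2 / (-6).
R1 ← R1 − 1/2·R2.
R3 ← R3 − 9/2·R2.
R3 ← R3 / (-6).
R1 ← R1 + 5/3·R3.
R2 ← R2 + 2/3·R3.
Reading off the reduced rows gives x_1 = -4/3, x_2 = 8/3, x_3 = -3/4.

x_1 = -4/3, x_2 = 8/3, x_3 = -3/4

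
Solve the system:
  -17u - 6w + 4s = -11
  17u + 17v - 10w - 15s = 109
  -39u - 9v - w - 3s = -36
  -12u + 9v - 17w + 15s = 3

Row-reduce:
R1 ← R1 / (-17).
R2 ← R2 − 17·R1.
R3 ← R3 + 39·R1.
R4 ← R4 + 12·R1.
R2 ← R2 / (17).
R3 ← R3 + 9·R2.
R4 ← R4 − 9·R2.
R3 ← R3 / (73/17).
R1 ← R1 − 6/17·R3.
R2 ← R2 + 16/17·R3.
R4 ← R4 + 73/17·R3.
Rank is 3 with 4 unknowns, leaving s free.

infinitely many solutions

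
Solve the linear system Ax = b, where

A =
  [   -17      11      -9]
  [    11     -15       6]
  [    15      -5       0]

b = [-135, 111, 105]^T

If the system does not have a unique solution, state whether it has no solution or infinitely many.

Row-reduce the augmented matrix:
R1 ← R1 / (-17).
R2 ← R2 − 11·R1.
R3 ← R3 − 15·R1.
R2 ← R2 / (-134/17).
R1 ← R1 + 11/17·R2.
R3 ← R3 − 80/17·R2.
R3 ← R3 / (-525/67).
R1 ← R1 − 69/134·R3.
R2 ← R2 + 3/134·R3.
Reading off the reduced rows gives x_1 = 6, x_2 = -3, x_3 = 0.

x_1 = 6, x_2 = -3, x_3 = 0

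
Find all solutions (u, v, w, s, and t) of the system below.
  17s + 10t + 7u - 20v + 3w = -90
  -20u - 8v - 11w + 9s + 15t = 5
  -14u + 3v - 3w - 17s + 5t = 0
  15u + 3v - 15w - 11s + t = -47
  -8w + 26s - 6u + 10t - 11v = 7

no solution

Row-reduce:
R1 ← R1 / (7).
R2 ← R2 + 20·R1.
R3 ← R3 + 14·R1.
R4 ← R4 − 15·R1.
R5 ← R5 + 6·R1.
R2 ← R2 / (-456/7).
R1 ← R1 + 20/7·R2.
R3 ← R3 + 37·R2.
R4 ← R4 − 321/7·R2.
R5 ← R5 + 197/7·R2.
R3 ← R3 / (1997/456).
R1 ← R1 − 61/114·R3.
R2 ← R2 − 17/456·R3.
R4 ← R4 + 3517/152·R3.
R5 ← R5 + 1997/456·R3.
R4 ← R4 / (-179428/1997).
R1 ← R1 − 3638/1997·R4.
R2 ← R2 + 1498/1997·R4.
R3 ← R3 + 7159/1997·R4.
Row 5 reduces to 0 = 2, a contradiction. The system is inconsistent.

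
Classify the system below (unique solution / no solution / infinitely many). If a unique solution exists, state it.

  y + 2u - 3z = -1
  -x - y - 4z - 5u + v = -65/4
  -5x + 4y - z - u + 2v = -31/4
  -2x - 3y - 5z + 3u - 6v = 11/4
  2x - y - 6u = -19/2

x = 1/2, y = 0, z = 3/2, u = 7/4, v = -1

Row-reduce the augmented matrix:
Swap R1 and R2.
R1 ← R1 / (-1).
R3 ← R3 + 5·R1.
R4 ← R4 + 2·R1.
R5 ← R5 − 2·R1.
R1 ← R1 − 1·R2.
R3 ← R3 − 9·R2.
R4 ← R4 + 1·R2.
R5 ← R5 + 3·R2.
R3 ← R3 / (46).
R1 ← R1 − 7·R3.
R2 ← R2 + 3·R3.
R5 ← R5 + 17·R3.
R4 ← R4 / (15).
R1 ← R1 − 48/23·R4.
R2 ← R2 − 55/23·R4.
R3 ← R3 − 3/23·R4.
R5 ← R5 + 179/23·R4.
R5 ← R5 / (-2249/690).
R1 ← R1 − 131/230·R5.
R2 ← R2 − 149/138·R5.
R3 ← R3 − 1/230·R5.
R4 ← R4 + 8/15·R5.
Reading off the reduced rows gives x = 1/2, y = 0, z = 3/2, u = 7/4, v = -1.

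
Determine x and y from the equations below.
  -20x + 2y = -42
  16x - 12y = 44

x = 2, y = -1

Row-reduce the augmented matrix:
R1 ← R1 / (-20).
R2 ← R2 − 16·R1.
R2 ← R2 / (-52/5).
R1 ← R1 + 1/10·R2.
Reading off the reduced rows gives x = 2, y = -1.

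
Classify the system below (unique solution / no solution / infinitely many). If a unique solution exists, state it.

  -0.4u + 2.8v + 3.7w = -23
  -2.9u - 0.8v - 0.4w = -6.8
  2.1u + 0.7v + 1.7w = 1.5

u = 4, v = -5, w = -2

Row-reduce the augmented matrix:
R1 ← R1 / (-2/5).
R2 ← R2 + 29/10·R1.
R3 ← R3 − 21/10·R1.
R2 ← R2 / (-211/10).
R1 ← R1 + 7·R2.
R3 ← R3 − 77/5·R2.
R3 ← R3 / (10589/8440).
R1 ← R1 + 46/211·R3.
R2 ← R2 − 1089/844·R3.
Reading off the reduced rows gives u = 4, v = -5, w = -2.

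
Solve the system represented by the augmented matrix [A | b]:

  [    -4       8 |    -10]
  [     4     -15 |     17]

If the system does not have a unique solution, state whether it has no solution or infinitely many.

Row-reduce the augmented matrix:
R1 ← R1 / (-4).
R2 ← R2 − 4·R1.
R2 ← R2 / (-7).
R1 ← R1 + 2·R2.
Reading off the reduced rows gives x_1 = 1/2, x_2 = -1.

x_1 = 1/2, x_2 = -1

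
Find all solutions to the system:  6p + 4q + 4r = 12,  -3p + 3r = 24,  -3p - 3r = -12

p = -2, q = 0, r = 6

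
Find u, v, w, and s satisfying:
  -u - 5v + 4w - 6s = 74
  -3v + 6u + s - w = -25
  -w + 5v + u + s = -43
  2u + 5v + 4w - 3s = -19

u = -6, v = -6, w = 2, s = -5

Row-reduce the augmented matrix:
R1 ← R1 / (-1).
R2 ← R2 − 6·R1.
R3 ← R3 − 1·R1.
R4 ← R4 − 2·R1.
R2 ← R2 / (-33).
R1 ← R1 − 5·R2.
R4 ← R4 + 5·R2.
R3 ← R3 / (3).
R1 ← R1 + 17/33·R3.
R2 ← R2 + 23/33·R3.
R4 ← R4 − 281/33·R3.
R4 ← R4 / (445/99).
R1 ← R1 + 16/99·R4.
R2 ← R2 + 10/99·R4.
R3 ← R3 + 5/3·R4.
Reading off the reduced rows gives u = -6, v = -6, w = 2, s = -5.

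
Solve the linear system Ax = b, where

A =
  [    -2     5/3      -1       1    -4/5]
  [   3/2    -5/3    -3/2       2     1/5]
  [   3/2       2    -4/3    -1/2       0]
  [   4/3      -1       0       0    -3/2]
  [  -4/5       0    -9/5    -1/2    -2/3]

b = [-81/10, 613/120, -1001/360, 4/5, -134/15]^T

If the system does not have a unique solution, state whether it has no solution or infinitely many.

Row-reduce the augmented matrix:
R1 ← R1 / (-2).
R2 ← R2 − 3/2·R1.
R3 ← R3 − 3/2·R1.
R4 ← R4 − 4/3·R1.
R5 ← R5 + 4/5·R1.
R2 ← R2 / (-5/12).
R1 ← R1 + 5/6·R2.
R3 ← R3 − 13/4·R2.
R4 ← R4 − 1/9·R2.
R5 ← R5 + 2/3·R2.
R3 ← R3 / (-589/30).
R1 ← R1 − 5·R3.
R2 ← R2 − 27/5·R3.
R4 ← R4 + 19/15·R3.
R5 ← R5 − 11/5·R3.
Swap R4 and R5.
R4 ← R4 / (-109/38).
R1 ← R1 + 9/19·R4.
R2 ← R2 + 12/19·R4.
R3 ← R3 + 21/19·R4.
R5 ← R5 / (-19/10).
R1 ← R1 − 744/2725·R5.
R2 ← R2 + 98/2725·R5.
R3 ← R3 − 646/2725·R5.
R4 ← R4 − 352/8175·R5.
Reading off the reduced rows gives x_1 = 9/4, x_2 = -4/5, x_3 = 8/3, x_4 = 2, x_5 = 2.

x_1 = 9/4, x_2 = -4/5, x_3 = 8/3, x_4 = 2, x_5 = 2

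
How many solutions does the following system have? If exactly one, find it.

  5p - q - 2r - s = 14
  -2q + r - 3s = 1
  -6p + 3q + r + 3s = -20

Row-reduce:
R1 ← R1 / (5).
R3 ← R3 + 6·R1.
R2 ← R2 / (-2).
R1 ← R1 + 1/5·R2.
R3 ← R3 − 9/5·R2.
R3 ← R3 / (-1/2).
R1 ← R1 + 1/2·R3.
R2 ← R2 + 1/2·R3.
Rank is 3 with 4 unknowns, leaving s free.

infinitely many solutions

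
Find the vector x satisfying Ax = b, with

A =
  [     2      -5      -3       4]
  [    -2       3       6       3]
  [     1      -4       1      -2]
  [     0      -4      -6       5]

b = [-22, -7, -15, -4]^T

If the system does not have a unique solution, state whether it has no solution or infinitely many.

Row-reduce the augmented matrix:
R1 ← R1 / (2).
R2 ← R2 + 2·R1.
R3 ← R3 − 1·R1.
R2 ← R2 / (-2).
R1 ← R1 + 5/2·R2.
R3 ← R3 + 3/2·R2.
R4 ← R4 + 4·R2.
R3 ← R3 / (1/4).
R1 ← R1 + 21/4·R3.
R2 ← R2 + 3/2·R3.
R4 ← R4 + 12·R3.
R4 ← R4 / (-453).
R1 ← R1 + 201·R4.
R2 ← R2 + 59·R4.
R3 ← R3 + 37·R4.
Reading off the reduced rows gives x_1 = -4, x_2 = 3, x_3 = -3, x_4 = -2.

x_1 = -4, x_2 = 3, x_3 = -3, x_4 = -2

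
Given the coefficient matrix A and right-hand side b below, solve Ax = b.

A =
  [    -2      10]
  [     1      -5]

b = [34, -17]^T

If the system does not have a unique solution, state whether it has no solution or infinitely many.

Row-reduce:
R1 ← R1 / (-2).
R2 ← R2 − 1·R1.
Rank is 1 with 2 unknowns, leaving x_2 free.

infinitely many solutions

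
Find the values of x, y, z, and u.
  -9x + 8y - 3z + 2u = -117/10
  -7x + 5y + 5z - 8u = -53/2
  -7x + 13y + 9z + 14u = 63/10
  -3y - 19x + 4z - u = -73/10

Row-reduce the augmented matrix:
R1 ← R1 / (-9).
R2 ← R2 + 7·R1.
R3 ← R3 + 7·R1.
R4 ← R4 + 19·R1.
R2 ← R2 / (-11/9).
R1 ← R1 + 8/9·R2.
R3 ← R3 − 61/9·R2.
R4 ← R4 + 179/9·R2.
R3 ← R3 / (52).
R1 ← R1 + 5·R3.
R2 ← R2 + 6·R3.
R4 ← R4 + 109·R3.
R4 ← R4 / (18671/286).
R1 ← R1 − 809/286·R4.
R2 ← R2 − 449/143·R4.
R3 ← R3 + 223/286·R4.
Reading off the reduced rows gives x = 1/2, y = -7/5, z = 0, u = 2.

x = 1/2, y = -7/5, z = 0, u = 2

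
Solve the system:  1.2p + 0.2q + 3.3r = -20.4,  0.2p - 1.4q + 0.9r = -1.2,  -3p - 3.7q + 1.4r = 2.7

p = 0, q = -3, r = -6

Row-reduce the augmented matrix:
R1 ← R1 / (6/5).
R2 ← R2 − 1/5·R1.
R3 ← R3 + 3·R1.
R2 ← R2 / (-43/30).
R1 ← R1 − 1/6·R2.
R3 ← R3 + 16/5·R2.
R3 ← R3 / (7627/860).
R1 ← R1 − 120/43·R3.
R2 ← R2 + 21/86·R3.
Reading off the reduced rows gives p = 0, q = -3, r = -6.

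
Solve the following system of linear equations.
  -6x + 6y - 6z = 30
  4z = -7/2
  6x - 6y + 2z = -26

no solution

Row-reduce:
R1 ← R1 / (-6).
R3 ← R3 − 6·R1.
R2 ← R2 / (4).
R1 ← R1 − 1·R2.
R3 ← R3 + 4·R2.
Row 3 reduces to 0 = 1/2, a contradiction. The system is inconsistent.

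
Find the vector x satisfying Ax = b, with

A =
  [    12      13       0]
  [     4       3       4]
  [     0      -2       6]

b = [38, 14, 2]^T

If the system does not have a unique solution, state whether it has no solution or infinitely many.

infinitely many solutions

Row-reduce:
R1 ← R1 / (12).
R2 ← R2 − 4·R1.
R2 ← R2 / (-4/3).
R1 ← R1 − 13/12·R2.
R3 ← R3 + 2·R2.
Rank is 2 with 3 unknowns, leaving x_3 free.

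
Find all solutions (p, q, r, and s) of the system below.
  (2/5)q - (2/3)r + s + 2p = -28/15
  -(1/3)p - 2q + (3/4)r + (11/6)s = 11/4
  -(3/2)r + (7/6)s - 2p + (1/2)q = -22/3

Row-reduce:
R1 ← R1 / (2).
R2 ← R2 + 1/3·R1.
R3 ← R3 + 2·R1.
R2 ← R2 / (-29/15).
R1 ← R1 − 1/5·R2.
R3 ← R3 − 9/10·R2.
R3 ← R3 / (-1301/696).
R1 ← R1 + 31/116·R3.
R2 ← R2 + 115/348·R3.
Rank is 3 with 4 unknowns, leaving s free.

infinitely many solutions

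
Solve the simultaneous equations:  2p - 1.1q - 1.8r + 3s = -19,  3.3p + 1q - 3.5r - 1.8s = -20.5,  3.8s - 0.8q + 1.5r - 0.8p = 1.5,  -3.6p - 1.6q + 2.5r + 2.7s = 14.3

Row-reduce the augmented matrix:
R1 ← R1 / (2).
R2 ← R2 − 33/10·R1.
R3 ← R3 + 4/5·R1.
R4 ← R4 + 18/5·R1.
R2 ← R2 / (563/200).
R1 ← R1 + 11/20·R2.
R3 ← R3 + 31/25·R2.
R4 ← R4 + 179/50·R2.
R3 ← R3 / (3077/5630).
R1 ← R1 + 565/563·R3.
R2 ← R2 + 106/563·R3.
R4 ← R4 + 7961/5630·R3.
R4 ← R4 / (146437/30770).
R1 ← R1 − 12008/3077·R4.
R2 ← R2 + 5230/3077·R4.
R3 ← R3 − 11410/3077·R4.
Reading off the reduced rows gives p = -2, q = 0, r = 5, s = -2.

p = -2, q = 0, r = 5, s = -2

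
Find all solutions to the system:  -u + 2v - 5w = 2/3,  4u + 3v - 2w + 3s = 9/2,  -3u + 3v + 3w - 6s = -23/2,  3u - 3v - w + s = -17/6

u = -4/3, v = 1/2, w = 1/3, s = 3

Row-reduce the augmented matrix:
R1 ← R1 / (-1).
R2 ← R2 − 4·R1.
R3 ← R3 + 3·R1.
R4 ← R4 − 3·R1.
R2 ← R2 / (11).
R1 ← R1 + 2·R2.
R3 ← R3 + 3·R2.
R4 ← R4 − 3·R2.
R3 ← R3 / (12).
R1 ← R1 − 1·R3.
R2 ← R2 + 2·R3.
R4 ← R4 + 10·R3.
R4 ← R4 / (-91/22).
R1 ← R1 − 43/44·R4.
R2 ← R2 + 13/22·R4.
R3 ← R3 + 19/44·R4.
Reading off the reduced rows gives u = -4/3, v = 1/2, w = 1/3, s = 3.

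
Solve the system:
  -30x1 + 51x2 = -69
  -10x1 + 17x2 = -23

infinitely many solutions

Row-reduce:
R1 ← R1 / (-30).
R2 ← R2 + 10·R1.
Rank is 1 with 2 unknowns, leaving x2 free.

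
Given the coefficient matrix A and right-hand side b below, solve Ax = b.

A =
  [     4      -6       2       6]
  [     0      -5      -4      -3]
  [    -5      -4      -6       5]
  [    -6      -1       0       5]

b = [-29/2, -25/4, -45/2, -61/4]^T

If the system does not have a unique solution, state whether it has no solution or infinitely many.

Row-reduce the augmented matrix:
R1 ← R1 / (4).
R3 ← R3 + 5·R1.
R4 ← R4 + 6·R1.
R2 ← R2 / (-5).
R1 ← R1 + 3/2·R2.
R3 ← R3 + 23/2·R2.
R4 ← R4 + 10·R2.
R3 ← R3 / (57/10).
R1 ← R1 − 17/10·R3.
R2 ← R2 − 4/5·R3.
R4 ← R4 − 11·R3.
R4 ← R4 / (-994/57).
R1 ← R1 + 193/57·R4.
R2 ← R2 + 121/57·R4.
R3 ← R3 − 194/57·R4.
Reading off the reduced rows gives x_1 = 1, x_2 = 7/4, x_3 = 1/2, x_4 = -3/2.

x_1 = 1, x_2 = 7/4, x_3 = 1/2, x_4 = -3/2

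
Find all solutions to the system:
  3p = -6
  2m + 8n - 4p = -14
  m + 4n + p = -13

Row-reduce:
Swap R1 and R2.
R1 ← R1 / (2).
R3 ← R3 − 1·R1.
R2 ← R2 / (3).
R1 ← R1 + 2·R2.
R3 ← R3 − 3·R2.
Rank is 2 with 3 unknowns, leaving n free.

infinitely many solutions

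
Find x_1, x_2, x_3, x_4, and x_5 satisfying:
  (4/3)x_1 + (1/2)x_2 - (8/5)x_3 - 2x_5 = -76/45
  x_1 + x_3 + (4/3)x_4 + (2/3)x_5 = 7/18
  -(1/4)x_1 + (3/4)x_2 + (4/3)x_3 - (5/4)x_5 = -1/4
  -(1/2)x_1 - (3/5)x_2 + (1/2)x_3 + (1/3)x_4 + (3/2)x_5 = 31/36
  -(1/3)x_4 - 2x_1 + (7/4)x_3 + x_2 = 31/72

x_1 = 1/3, x_2 = 0, x_3 = 1/2, x_4 = -2/3, x_5 = 2/3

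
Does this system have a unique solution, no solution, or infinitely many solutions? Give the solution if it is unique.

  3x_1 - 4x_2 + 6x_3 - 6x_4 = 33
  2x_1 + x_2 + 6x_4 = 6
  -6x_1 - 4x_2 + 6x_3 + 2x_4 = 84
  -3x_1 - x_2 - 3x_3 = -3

x_1 = -3, x_2 = -6, x_3 = 6, x_4 = 3

Row-reduce the augmented matrix:
R1 ← R1 / (3).
R2 ← R2 − 2·R1.
R3 ← R3 + 6·R1.
R4 ← R4 + 3·R1.
R2 ← R2 / (11/3).
R1 ← R1 + 4/3·R2.
R3 ← R3 + 12·R2.
R4 ← R4 + 5·R2.
R3 ← R3 / (54/11).
R1 ← R1 − 6/11·R3.
R2 ← R2 + 12/11·R3.
R4 ← R4 + 27/11·R3.
R4 ← R4 / (19).
R1 ← R1 + 8/9·R4.
R2 ← R2 − 70/9·R4.
R3 ← R3 − 125/27·R4.
Reading off the reduced rows gives x_1 = -3, x_2 = -6, x_3 = 6, x_4 = 3.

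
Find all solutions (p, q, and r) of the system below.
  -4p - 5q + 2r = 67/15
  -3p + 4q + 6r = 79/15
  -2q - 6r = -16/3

Row-reduce the augmented matrix:
R1 ← R1 / (-4).
R2 ← R2 + 3·R1.
R2 ← R2 / (31/4).
R1 ← R1 − 5/4·R2.
R3 ← R3 + 2·R2.
R3 ← R3 / (-150/31).
R1 ← R1 + 38/31·R3.
R2 ← R2 − 18/31·R3.
Reading off the reduced rows gives p = -1/5, q = -1/3, r = 1.

p = -1/5, q = -1/3, r = 1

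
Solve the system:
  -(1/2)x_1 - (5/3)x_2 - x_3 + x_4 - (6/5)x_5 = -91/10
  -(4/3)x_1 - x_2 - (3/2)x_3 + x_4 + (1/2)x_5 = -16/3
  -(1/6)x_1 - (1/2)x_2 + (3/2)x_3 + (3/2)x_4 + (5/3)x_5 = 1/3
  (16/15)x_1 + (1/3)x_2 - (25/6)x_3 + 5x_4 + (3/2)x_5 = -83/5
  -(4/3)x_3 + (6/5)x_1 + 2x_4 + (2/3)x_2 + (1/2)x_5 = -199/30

Row-reduce:
R1 ← R1 / (-1/2).
R2 ← R2 + 4/3·R1.
R3 ← R3 + 1/6·R1.
R4 ← R4 − 16/15·R1.
R5 ← R5 − 6/5·R1.
R2 ← R2 / (31/9).
R1 ← R1 − 10/3·R2.
R3 ← R3 − 1/18·R2.
R4 ← R4 + 29/9·R2.
R5 ← R5 + 10/3·R2.
R3 ← R3 / (225/124).
R1 ← R1 − 27/31·R3.
R2 ← R2 − 21/62·R3.
R4 ← R4 + 2422/465·R3.
R5 ← R5 + 1211/465·R3.
R4 ← R4 / (30376/3375).
R1 ← R1 + 24/25·R4.
R2 ← R2 + 53/75·R4.
R3 ← R3 − 148/225·R4.
R5 ← R5 − 15188/3375·R4.
Row 5 reduces to 0 = -1, a contradiction. The system is inconsistent.

no solution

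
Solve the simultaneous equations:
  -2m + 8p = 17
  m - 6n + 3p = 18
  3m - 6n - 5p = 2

no solution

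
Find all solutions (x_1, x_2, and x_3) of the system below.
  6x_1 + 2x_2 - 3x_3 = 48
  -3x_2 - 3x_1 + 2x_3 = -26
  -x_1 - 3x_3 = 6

Row-reduce the augmented matrix:
R1 ← R1 / (6).
R2 ← R2 + 3·R1.
R3 ← R3 + 1·R1.
R2 ← R2 / (-2).
R1 ← R1 − 1/3·R2.
R3 ← R3 − 1/3·R2.
R3 ← R3 / (-41/12).
R1 ← R1 + 5/12·R3.
R2 ← R2 + 1/4·R3.
Reading off the reduced rows gives x_1 = 6, x_2 = 0, x_3 = -4.

x_1 = 6, x_2 = 0, x_3 = -4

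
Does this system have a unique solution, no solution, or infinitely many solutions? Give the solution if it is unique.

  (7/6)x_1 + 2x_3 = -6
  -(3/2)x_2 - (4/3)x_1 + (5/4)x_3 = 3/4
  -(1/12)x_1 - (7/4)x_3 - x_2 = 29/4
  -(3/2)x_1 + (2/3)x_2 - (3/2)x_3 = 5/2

no solution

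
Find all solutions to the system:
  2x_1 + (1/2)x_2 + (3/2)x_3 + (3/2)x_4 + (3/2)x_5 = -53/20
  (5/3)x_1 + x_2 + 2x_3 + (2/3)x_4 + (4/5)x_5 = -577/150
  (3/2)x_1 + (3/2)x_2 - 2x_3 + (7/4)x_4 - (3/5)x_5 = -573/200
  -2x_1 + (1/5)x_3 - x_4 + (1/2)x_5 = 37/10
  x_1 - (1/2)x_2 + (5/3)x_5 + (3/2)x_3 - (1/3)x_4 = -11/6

x_1 = -5/2, x_2 = -1, x_3 = 0, x_4 = 3/2, x_5 = 2/5

Row-reduce the augmented matrix:
R1 ← R1 / (2).
R2 ← R2 − 5/3·R1.
R3 ← R3 − 3/2·R1.
R4 ← R4 + 2·R1.
R5 ← R5 − 1·R1.
R2 ← R2 / (7/12).
R1 ← R1 − 1/4·R2.
R3 ← R3 − 9/8·R2.
R4 ← R4 − 1/2·R2.
R5 ← R5 + 3/4·R2.
R3 ← R3 / (-32/7).
R1 ← R1 − 3/7·R3.
R2 ← R2 − 9/7·R3.
R4 ← R4 − 37/35·R3.
R5 ← R5 − 12/7·R3.
R4 ← R4 / (899/640).
R1 ← R1 − 149/128·R4.
R2 ← R2 + 65/128·R4.
R3 ← R3 + 49/128·R4.
R5 ← R5 + 113/96·R4.
R5 ← R5 / (16629/8990).
R1 ← R1 + 8543/8990·R5.
R2 ← R2 + 1993/8990·R5.
R3 ← R3 − 1409/1798·R5.
R4 ← R4 − 1400/899·R5.
Reading off the reduced rows gives x_1 = -5/2, x_2 = -1, x_3 = 0, x_4 = 3/2, x_5 = 2/5.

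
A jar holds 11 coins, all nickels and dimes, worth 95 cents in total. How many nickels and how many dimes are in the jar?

nickels: 3, dimes: 8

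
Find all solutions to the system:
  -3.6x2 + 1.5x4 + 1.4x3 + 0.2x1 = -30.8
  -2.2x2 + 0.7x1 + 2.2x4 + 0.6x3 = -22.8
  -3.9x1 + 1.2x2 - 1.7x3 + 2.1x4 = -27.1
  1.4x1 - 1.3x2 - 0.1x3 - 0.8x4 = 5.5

x1 = 6, x2 = 6, x3 = -1, x4 = -6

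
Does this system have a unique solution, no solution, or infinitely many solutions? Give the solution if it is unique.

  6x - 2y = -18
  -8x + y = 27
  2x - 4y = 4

no solution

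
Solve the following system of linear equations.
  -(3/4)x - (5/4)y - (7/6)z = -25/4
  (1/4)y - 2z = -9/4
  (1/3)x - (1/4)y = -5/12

x = 1, y = 3, z = 3/2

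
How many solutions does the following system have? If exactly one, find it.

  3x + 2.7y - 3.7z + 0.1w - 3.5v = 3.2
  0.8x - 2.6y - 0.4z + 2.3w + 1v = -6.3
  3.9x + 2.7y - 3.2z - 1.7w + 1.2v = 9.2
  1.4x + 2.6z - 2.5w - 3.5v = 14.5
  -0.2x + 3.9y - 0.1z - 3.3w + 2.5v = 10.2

Row-reduce the augmented matrix:
R1 ← R1 / (3).
R2 ← R2 − 4/5·R1.
R3 ← R3 − 39/10·R1.
R4 ← R4 − 7/5·R1.
R5 ← R5 + 1/5·R1.
R2 ← R2 / (-83/25).
R1 ← R1 − 9/10·R2.
R3 ← R3 + 81/100·R2.
R4 ← R4 + 63/50·R2.
R5 ← R5 − 102/25·R2.
R3 ← R3 / (487/332).
R1 ← R1 + 535/498·R3.
R2 ← R2 + 44/249·R3.
R4 ← R4 − 10219/2490·R3.
R5 ← R5 − 466/1245·R3.
R4 ← R4 / (238313/73050).
R1 ← R1 + 3205/2922·R4.
R2 ← R2 + 14201/14610·R4.
R3 ← R3 + 7917/4870·R4.
R5 ← R5 − 3977/36525·R4.
R5 ← R5 / (4617789/1191565).
R1 ← R1 + 1247011/476626·R5.
R2 ← R2 + 2440935/476626·R5.
R3 ← R3 + 2410031/476626·R5.
R4 ← R4 + 1268741/238313·R5.
Reading off the reduced rows gives x = 3, y = 2, z = 3, w = -1, v = 0.

x = 3, y = 2, z = 3, w = -1, v = 0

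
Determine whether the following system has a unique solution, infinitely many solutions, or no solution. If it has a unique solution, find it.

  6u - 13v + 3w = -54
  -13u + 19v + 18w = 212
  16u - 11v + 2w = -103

Row-reduce the augmented matrix:
R1 ← R1 / (6).
R2 ← R2 + 13·R1.
R3 ← R3 − 16·R1.
R2 ← R2 / (-55/6).
R1 ← R1 + 13/6·R2.
R3 ← R3 − 71/3·R2.
R3 ← R3 / (3149/55).
R1 ← R1 + 291/55·R3.
R2 ← R2 + 147/55·R3.
Reading off the reduced rows gives u = -5, v = 3, w = 5.

u = -5, v = 3, w = 5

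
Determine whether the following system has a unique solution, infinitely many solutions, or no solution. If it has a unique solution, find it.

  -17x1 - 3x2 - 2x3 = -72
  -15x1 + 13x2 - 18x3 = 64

infinitely many solutions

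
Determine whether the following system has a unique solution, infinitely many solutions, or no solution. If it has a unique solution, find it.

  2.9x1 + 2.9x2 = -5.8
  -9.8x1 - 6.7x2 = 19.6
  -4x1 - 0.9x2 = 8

Row-reduce the augmented matrix:
R1 ← R1 / (29/10).
R2 ← R2 + 49/5·R1.
R3 ← R3 + 4·R1.
R2 ← R2 / (31/10).
R1 ← R1 − 1·R2.
R3 ← R3 − 31/10·R2.
R3 reduces to 0 = 0, so the extra equation is consistent.
Reading off the reduced rows gives x1 = -2, x2 = 0.

x1 = -2, x2 = 0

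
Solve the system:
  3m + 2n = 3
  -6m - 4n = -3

no solution

Row-reduce:
R1 ← R1 / (3).
R2 ← R2 + 6·R1.
Row 2 reduces to 0 = 3, a contradiction. The system is inconsistent.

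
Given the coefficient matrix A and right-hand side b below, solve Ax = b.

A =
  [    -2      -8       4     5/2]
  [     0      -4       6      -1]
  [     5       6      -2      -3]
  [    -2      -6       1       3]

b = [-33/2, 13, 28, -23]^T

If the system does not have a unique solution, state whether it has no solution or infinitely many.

infinitely many solutions

Row-reduce:
R1 ← R1 / (-2).
R3 ← R3 − 5·R1.
R4 ← R4 + 2·R1.
R2 ← R2 / (-4).
R1 ← R1 − 4·R2.
R3 ← R3 + 14·R2.
R4 ← R4 − 2·R2.
R3 ← R3 / (-13).
R1 ← R1 − 4·R3.
R2 ← R2 + 3/2·R3.
Rank is 3 with 4 unknowns, leaving x_4 free.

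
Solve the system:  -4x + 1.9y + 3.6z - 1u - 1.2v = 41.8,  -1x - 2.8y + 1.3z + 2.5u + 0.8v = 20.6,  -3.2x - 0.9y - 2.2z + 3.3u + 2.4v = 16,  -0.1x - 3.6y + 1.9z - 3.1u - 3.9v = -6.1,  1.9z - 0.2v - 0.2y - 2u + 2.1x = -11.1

x = -5, y = 2, z = 6, u = 6, v = -2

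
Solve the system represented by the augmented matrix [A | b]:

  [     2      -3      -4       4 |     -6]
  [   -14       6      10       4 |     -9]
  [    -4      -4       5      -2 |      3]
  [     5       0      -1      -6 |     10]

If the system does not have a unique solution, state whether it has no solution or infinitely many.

no solution

Row-reduce:
R1 ← R1 / (2).
R2 ← R2 + 14·R1.
R3 ← R3 + 4·R1.
R4 ← R4 − 5·R1.
R2 ← R2 / (-15).
R1 ← R1 + 3/2·R2.
R3 ← R3 + 10·R2.
R4 ← R4 − 15/2·R2.
R3 ← R3 / (9).
R1 ← R1 + 1/5·R3.
R2 ← R2 − 6/5·R3.
Row 4 reduces to 0 = -1/2, a contradiction. The system is inconsistent.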